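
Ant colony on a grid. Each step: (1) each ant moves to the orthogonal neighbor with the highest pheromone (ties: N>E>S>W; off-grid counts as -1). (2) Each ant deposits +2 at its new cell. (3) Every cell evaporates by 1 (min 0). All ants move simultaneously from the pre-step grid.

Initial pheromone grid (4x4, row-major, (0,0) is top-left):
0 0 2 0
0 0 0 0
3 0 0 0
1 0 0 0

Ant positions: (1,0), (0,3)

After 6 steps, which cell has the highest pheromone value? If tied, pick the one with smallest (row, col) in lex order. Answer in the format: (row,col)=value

Step 1: ant0:(1,0)->S->(2,0) | ant1:(0,3)->W->(0,2)
  grid max=4 at (2,0)
Step 2: ant0:(2,0)->N->(1,0) | ant1:(0,2)->E->(0,3)
  grid max=3 at (2,0)
Step 3: ant0:(1,0)->S->(2,0) | ant1:(0,3)->W->(0,2)
  grid max=4 at (2,0)
Step 4: ant0:(2,0)->N->(1,0) | ant1:(0,2)->E->(0,3)
  grid max=3 at (2,0)
Step 5: ant0:(1,0)->S->(2,0) | ant1:(0,3)->W->(0,2)
  grid max=4 at (2,0)
Step 6: ant0:(2,0)->N->(1,0) | ant1:(0,2)->E->(0,3)
  grid max=3 at (2,0)
Final grid:
  0 0 2 1
  1 0 0 0
  3 0 0 0
  0 0 0 0
Max pheromone 3 at (2,0)

Answer: (2,0)=3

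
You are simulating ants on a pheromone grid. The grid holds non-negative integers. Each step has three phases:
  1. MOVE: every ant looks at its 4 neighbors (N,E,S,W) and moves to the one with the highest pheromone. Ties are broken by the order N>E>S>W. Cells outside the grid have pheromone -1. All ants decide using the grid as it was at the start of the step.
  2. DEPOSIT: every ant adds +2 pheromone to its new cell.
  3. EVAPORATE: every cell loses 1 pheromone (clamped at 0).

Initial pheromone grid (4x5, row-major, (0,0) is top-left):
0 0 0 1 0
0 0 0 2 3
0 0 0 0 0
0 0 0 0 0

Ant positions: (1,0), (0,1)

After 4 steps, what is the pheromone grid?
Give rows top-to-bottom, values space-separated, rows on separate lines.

After step 1: ants at (0,0),(0,2)
  1 0 1 0 0
  0 0 0 1 2
  0 0 0 0 0
  0 0 0 0 0
After step 2: ants at (0,1),(0,3)
  0 1 0 1 0
  0 0 0 0 1
  0 0 0 0 0
  0 0 0 0 0
After step 3: ants at (0,2),(0,4)
  0 0 1 0 1
  0 0 0 0 0
  0 0 0 0 0
  0 0 0 0 0
After step 4: ants at (0,3),(1,4)
  0 0 0 1 0
  0 0 0 0 1
  0 0 0 0 0
  0 0 0 0 0

0 0 0 1 0
0 0 0 0 1
0 0 0 0 0
0 0 0 0 0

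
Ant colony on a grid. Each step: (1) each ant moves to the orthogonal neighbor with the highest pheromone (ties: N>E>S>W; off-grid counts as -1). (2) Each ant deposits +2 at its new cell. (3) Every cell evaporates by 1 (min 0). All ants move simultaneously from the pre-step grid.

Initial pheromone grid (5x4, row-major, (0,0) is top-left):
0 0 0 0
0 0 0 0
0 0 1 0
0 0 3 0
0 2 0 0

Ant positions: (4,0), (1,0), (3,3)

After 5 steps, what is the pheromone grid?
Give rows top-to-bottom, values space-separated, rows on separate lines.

After step 1: ants at (4,1),(0,0),(3,2)
  1 0 0 0
  0 0 0 0
  0 0 0 0
  0 0 4 0
  0 3 0 0
After step 2: ants at (3,1),(0,1),(2,2)
  0 1 0 0
  0 0 0 0
  0 0 1 0
  0 1 3 0
  0 2 0 0
After step 3: ants at (3,2),(0,2),(3,2)
  0 0 1 0
  0 0 0 0
  0 0 0 0
  0 0 6 0
  0 1 0 0
After step 4: ants at (2,2),(0,3),(2,2)
  0 0 0 1
  0 0 0 0
  0 0 3 0
  0 0 5 0
  0 0 0 0
After step 5: ants at (3,2),(1,3),(3,2)
  0 0 0 0
  0 0 0 1
  0 0 2 0
  0 0 8 0
  0 0 0 0

0 0 0 0
0 0 0 1
0 0 2 0
0 0 8 0
0 0 0 0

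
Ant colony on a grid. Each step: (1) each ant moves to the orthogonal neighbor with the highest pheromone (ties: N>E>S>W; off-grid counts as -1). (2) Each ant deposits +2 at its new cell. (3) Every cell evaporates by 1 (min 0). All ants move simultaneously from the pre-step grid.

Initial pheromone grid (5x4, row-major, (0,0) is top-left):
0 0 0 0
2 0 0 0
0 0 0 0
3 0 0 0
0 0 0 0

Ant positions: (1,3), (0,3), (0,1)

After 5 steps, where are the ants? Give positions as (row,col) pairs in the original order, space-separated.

Step 1: ant0:(1,3)->N->(0,3) | ant1:(0,3)->S->(1,3) | ant2:(0,1)->E->(0,2)
  grid max=2 at (3,0)
Step 2: ant0:(0,3)->S->(1,3) | ant1:(1,3)->N->(0,3) | ant2:(0,2)->E->(0,3)
  grid max=4 at (0,3)
Step 3: ant0:(1,3)->N->(0,3) | ant1:(0,3)->S->(1,3) | ant2:(0,3)->S->(1,3)
  grid max=5 at (0,3)
Step 4: ant0:(0,3)->S->(1,3) | ant1:(1,3)->N->(0,3) | ant2:(1,3)->N->(0,3)
  grid max=8 at (0,3)
Step 5: ant0:(1,3)->N->(0,3) | ant1:(0,3)->S->(1,3) | ant2:(0,3)->S->(1,3)
  grid max=9 at (0,3)

(0,3) (1,3) (1,3)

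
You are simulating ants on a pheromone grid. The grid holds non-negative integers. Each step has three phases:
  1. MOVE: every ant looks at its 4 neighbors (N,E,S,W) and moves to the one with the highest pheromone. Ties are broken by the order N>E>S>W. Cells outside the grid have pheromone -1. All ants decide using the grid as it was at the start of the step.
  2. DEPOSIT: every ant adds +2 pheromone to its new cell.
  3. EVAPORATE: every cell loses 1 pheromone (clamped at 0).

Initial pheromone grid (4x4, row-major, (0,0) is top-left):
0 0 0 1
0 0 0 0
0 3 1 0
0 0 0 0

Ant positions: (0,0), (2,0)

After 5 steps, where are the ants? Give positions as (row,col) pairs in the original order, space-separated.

Step 1: ant0:(0,0)->E->(0,1) | ant1:(2,0)->E->(2,1)
  grid max=4 at (2,1)
Step 2: ant0:(0,1)->E->(0,2) | ant1:(2,1)->N->(1,1)
  grid max=3 at (2,1)
Step 3: ant0:(0,2)->E->(0,3) | ant1:(1,1)->S->(2,1)
  grid max=4 at (2,1)
Step 4: ant0:(0,3)->S->(1,3) | ant1:(2,1)->N->(1,1)
  grid max=3 at (2,1)
Step 5: ant0:(1,3)->N->(0,3) | ant1:(1,1)->S->(2,1)
  grid max=4 at (2,1)

(0,3) (2,1)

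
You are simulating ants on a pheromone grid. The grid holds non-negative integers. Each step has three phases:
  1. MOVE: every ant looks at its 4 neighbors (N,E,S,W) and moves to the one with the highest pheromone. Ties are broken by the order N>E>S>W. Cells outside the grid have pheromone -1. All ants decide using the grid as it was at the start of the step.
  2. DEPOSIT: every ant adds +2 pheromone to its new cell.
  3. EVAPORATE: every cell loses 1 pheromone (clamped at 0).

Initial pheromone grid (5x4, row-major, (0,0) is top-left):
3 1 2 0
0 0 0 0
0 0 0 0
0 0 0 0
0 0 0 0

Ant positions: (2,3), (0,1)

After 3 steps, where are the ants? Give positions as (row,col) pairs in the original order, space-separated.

Step 1: ant0:(2,3)->N->(1,3) | ant1:(0,1)->W->(0,0)
  grid max=4 at (0,0)
Step 2: ant0:(1,3)->N->(0,3) | ant1:(0,0)->E->(0,1)
  grid max=3 at (0,0)
Step 3: ant0:(0,3)->S->(1,3) | ant1:(0,1)->W->(0,0)
  grid max=4 at (0,0)

(1,3) (0,0)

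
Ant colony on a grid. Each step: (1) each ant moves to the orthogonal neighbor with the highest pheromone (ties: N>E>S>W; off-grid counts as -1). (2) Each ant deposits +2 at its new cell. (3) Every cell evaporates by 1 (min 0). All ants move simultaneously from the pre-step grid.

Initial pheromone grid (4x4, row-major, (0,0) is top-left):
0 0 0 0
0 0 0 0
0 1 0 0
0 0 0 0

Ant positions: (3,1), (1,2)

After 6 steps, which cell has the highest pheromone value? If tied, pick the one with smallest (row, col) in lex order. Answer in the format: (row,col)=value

Answer: (0,3)=1

Derivation:
Step 1: ant0:(3,1)->N->(2,1) | ant1:(1,2)->N->(0,2)
  grid max=2 at (2,1)
Step 2: ant0:(2,1)->N->(1,1) | ant1:(0,2)->E->(0,3)
  grid max=1 at (0,3)
Step 3: ant0:(1,1)->S->(2,1) | ant1:(0,3)->S->(1,3)
  grid max=2 at (2,1)
Step 4: ant0:(2,1)->N->(1,1) | ant1:(1,3)->N->(0,3)
  grid max=1 at (0,3)
Step 5: ant0:(1,1)->S->(2,1) | ant1:(0,3)->S->(1,3)
  grid max=2 at (2,1)
Step 6: ant0:(2,1)->N->(1,1) | ant1:(1,3)->N->(0,3)
  grid max=1 at (0,3)
Final grid:
  0 0 0 1
  0 1 0 0
  0 1 0 0
  0 0 0 0
Max pheromone 1 at (0,3)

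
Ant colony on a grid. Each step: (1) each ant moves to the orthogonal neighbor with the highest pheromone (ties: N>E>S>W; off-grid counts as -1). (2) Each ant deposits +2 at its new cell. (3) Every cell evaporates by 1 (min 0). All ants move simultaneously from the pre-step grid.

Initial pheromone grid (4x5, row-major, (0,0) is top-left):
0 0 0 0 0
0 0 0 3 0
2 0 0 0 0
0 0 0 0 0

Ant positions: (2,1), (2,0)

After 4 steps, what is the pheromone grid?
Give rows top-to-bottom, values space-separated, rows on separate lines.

After step 1: ants at (2,0),(1,0)
  0 0 0 0 0
  1 0 0 2 0
  3 0 0 0 0
  0 0 0 0 0
After step 2: ants at (1,0),(2,0)
  0 0 0 0 0
  2 0 0 1 0
  4 0 0 0 0
  0 0 0 0 0
After step 3: ants at (2,0),(1,0)
  0 0 0 0 0
  3 0 0 0 0
  5 0 0 0 0
  0 0 0 0 0
After step 4: ants at (1,0),(2,0)
  0 0 0 0 0
  4 0 0 0 0
  6 0 0 0 0
  0 0 0 0 0

0 0 0 0 0
4 0 0 0 0
6 0 0 0 0
0 0 0 0 0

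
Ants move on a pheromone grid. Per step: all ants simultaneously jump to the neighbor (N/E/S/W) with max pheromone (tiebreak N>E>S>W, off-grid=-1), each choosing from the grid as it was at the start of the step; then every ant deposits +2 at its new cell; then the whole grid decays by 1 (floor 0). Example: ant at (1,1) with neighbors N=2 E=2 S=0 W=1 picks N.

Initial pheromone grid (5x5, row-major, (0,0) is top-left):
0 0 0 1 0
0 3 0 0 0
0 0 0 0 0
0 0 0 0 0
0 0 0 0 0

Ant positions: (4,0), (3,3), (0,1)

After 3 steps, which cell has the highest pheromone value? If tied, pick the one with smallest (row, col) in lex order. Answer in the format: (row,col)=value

Answer: (1,1)=4

Derivation:
Step 1: ant0:(4,0)->N->(3,0) | ant1:(3,3)->N->(2,3) | ant2:(0,1)->S->(1,1)
  grid max=4 at (1,1)
Step 2: ant0:(3,0)->N->(2,0) | ant1:(2,3)->N->(1,3) | ant2:(1,1)->N->(0,1)
  grid max=3 at (1,1)
Step 3: ant0:(2,0)->N->(1,0) | ant1:(1,3)->N->(0,3) | ant2:(0,1)->S->(1,1)
  grid max=4 at (1,1)
Final grid:
  0 0 0 1 0
  1 4 0 0 0
  0 0 0 0 0
  0 0 0 0 0
  0 0 0 0 0
Max pheromone 4 at (1,1)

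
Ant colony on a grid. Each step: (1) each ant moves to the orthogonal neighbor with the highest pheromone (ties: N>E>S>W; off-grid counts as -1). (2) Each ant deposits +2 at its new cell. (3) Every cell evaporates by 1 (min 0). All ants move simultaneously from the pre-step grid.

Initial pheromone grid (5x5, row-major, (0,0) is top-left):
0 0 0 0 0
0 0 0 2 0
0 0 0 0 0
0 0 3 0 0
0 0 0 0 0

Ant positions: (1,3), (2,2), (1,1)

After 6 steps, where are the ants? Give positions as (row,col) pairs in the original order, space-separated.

Step 1: ant0:(1,3)->N->(0,3) | ant1:(2,2)->S->(3,2) | ant2:(1,1)->N->(0,1)
  grid max=4 at (3,2)
Step 2: ant0:(0,3)->S->(1,3) | ant1:(3,2)->N->(2,2) | ant2:(0,1)->E->(0,2)
  grid max=3 at (3,2)
Step 3: ant0:(1,3)->N->(0,3) | ant1:(2,2)->S->(3,2) | ant2:(0,2)->E->(0,3)
  grid max=4 at (3,2)
Step 4: ant0:(0,3)->S->(1,3) | ant1:(3,2)->N->(2,2) | ant2:(0,3)->S->(1,3)
  grid max=4 at (1,3)
Step 5: ant0:(1,3)->N->(0,3) | ant1:(2,2)->S->(3,2) | ant2:(1,3)->N->(0,3)
  grid max=5 at (0,3)
Step 6: ant0:(0,3)->S->(1,3) | ant1:(3,2)->N->(2,2) | ant2:(0,3)->S->(1,3)
  grid max=6 at (1,3)

(1,3) (2,2) (1,3)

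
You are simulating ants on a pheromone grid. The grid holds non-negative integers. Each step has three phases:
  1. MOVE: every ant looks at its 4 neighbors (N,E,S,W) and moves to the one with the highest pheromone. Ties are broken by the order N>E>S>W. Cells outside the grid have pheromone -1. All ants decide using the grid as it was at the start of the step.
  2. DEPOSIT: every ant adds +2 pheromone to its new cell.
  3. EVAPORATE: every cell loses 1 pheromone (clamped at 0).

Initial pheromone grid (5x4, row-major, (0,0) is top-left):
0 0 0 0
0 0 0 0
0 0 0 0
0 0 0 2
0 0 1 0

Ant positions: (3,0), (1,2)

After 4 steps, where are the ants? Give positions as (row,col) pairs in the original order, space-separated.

Step 1: ant0:(3,0)->N->(2,0) | ant1:(1,2)->N->(0,2)
  grid max=1 at (0,2)
Step 2: ant0:(2,0)->N->(1,0) | ant1:(0,2)->E->(0,3)
  grid max=1 at (0,3)
Step 3: ant0:(1,0)->N->(0,0) | ant1:(0,3)->S->(1,3)
  grid max=1 at (0,0)
Step 4: ant0:(0,0)->E->(0,1) | ant1:(1,3)->N->(0,3)
  grid max=1 at (0,1)

(0,1) (0,3)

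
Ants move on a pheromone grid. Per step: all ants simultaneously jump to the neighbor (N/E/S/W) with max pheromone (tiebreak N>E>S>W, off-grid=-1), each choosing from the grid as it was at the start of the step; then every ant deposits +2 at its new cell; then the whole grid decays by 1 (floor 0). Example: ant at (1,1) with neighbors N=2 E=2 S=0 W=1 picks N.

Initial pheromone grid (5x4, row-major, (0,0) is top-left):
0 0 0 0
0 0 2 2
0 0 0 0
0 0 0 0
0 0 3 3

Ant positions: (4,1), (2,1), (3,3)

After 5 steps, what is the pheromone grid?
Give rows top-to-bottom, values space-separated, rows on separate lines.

After step 1: ants at (4,2),(1,1),(4,3)
  0 0 0 0
  0 1 1 1
  0 0 0 0
  0 0 0 0
  0 0 4 4
After step 2: ants at (4,3),(1,2),(4,2)
  0 0 0 0
  0 0 2 0
  0 0 0 0
  0 0 0 0
  0 0 5 5
After step 3: ants at (4,2),(0,2),(4,3)
  0 0 1 0
  0 0 1 0
  0 0 0 0
  0 0 0 0
  0 0 6 6
After step 4: ants at (4,3),(1,2),(4,2)
  0 0 0 0
  0 0 2 0
  0 0 0 0
  0 0 0 0
  0 0 7 7
After step 5: ants at (4,2),(0,2),(4,3)
  0 0 1 0
  0 0 1 0
  0 0 0 0
  0 0 0 0
  0 0 8 8

0 0 1 0
0 0 1 0
0 0 0 0
0 0 0 0
0 0 8 8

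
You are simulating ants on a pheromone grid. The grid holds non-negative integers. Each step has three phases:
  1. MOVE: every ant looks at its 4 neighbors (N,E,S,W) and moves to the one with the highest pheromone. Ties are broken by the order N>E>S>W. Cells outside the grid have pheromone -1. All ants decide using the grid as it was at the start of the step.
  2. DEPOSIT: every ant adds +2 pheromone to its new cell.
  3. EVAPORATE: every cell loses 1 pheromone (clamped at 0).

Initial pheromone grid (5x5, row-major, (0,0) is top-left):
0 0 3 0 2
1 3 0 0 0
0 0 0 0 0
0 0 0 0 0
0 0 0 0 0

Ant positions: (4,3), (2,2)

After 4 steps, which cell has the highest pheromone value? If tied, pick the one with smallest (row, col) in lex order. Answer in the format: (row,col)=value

Step 1: ant0:(4,3)->N->(3,3) | ant1:(2,2)->N->(1,2)
  grid max=2 at (0,2)
Step 2: ant0:(3,3)->N->(2,3) | ant1:(1,2)->N->(0,2)
  grid max=3 at (0,2)
Step 3: ant0:(2,3)->N->(1,3) | ant1:(0,2)->E->(0,3)
  grid max=2 at (0,2)
Step 4: ant0:(1,3)->N->(0,3) | ant1:(0,3)->W->(0,2)
  grid max=3 at (0,2)
Final grid:
  0 0 3 2 0
  0 0 0 0 0
  0 0 0 0 0
  0 0 0 0 0
  0 0 0 0 0
Max pheromone 3 at (0,2)

Answer: (0,2)=3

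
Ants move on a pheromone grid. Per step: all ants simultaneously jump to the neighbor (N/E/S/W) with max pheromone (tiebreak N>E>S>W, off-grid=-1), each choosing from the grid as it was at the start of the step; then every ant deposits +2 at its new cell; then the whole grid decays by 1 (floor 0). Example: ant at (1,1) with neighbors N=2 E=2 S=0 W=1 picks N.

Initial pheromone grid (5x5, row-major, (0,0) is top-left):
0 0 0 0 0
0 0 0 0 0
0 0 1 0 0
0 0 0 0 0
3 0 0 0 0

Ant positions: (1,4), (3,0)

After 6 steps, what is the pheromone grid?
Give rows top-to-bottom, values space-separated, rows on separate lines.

After step 1: ants at (0,4),(4,0)
  0 0 0 0 1
  0 0 0 0 0
  0 0 0 0 0
  0 0 0 0 0
  4 0 0 0 0
After step 2: ants at (1,4),(3,0)
  0 0 0 0 0
  0 0 0 0 1
  0 0 0 0 0
  1 0 0 0 0
  3 0 0 0 0
After step 3: ants at (0,4),(4,0)
  0 0 0 0 1
  0 0 0 0 0
  0 0 0 0 0
  0 0 0 0 0
  4 0 0 0 0
After step 4: ants at (1,4),(3,0)
  0 0 0 0 0
  0 0 0 0 1
  0 0 0 0 0
  1 0 0 0 0
  3 0 0 0 0
After step 5: ants at (0,4),(4,0)
  0 0 0 0 1
  0 0 0 0 0
  0 0 0 0 0
  0 0 0 0 0
  4 0 0 0 0
After step 6: ants at (1,4),(3,0)
  0 0 0 0 0
  0 0 0 0 1
  0 0 0 0 0
  1 0 0 0 0
  3 0 0 0 0

0 0 0 0 0
0 0 0 0 1
0 0 0 0 0
1 0 0 0 0
3 0 0 0 0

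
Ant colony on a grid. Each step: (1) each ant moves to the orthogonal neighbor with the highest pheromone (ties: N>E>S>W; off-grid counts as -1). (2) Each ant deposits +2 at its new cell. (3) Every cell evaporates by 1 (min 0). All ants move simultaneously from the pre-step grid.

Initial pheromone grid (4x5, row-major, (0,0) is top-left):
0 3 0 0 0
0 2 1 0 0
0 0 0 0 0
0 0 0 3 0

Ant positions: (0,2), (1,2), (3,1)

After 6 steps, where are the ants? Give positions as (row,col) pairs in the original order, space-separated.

Step 1: ant0:(0,2)->W->(0,1) | ant1:(1,2)->W->(1,1) | ant2:(3,1)->N->(2,1)
  grid max=4 at (0,1)
Step 2: ant0:(0,1)->S->(1,1) | ant1:(1,1)->N->(0,1) | ant2:(2,1)->N->(1,1)
  grid max=6 at (1,1)
Step 3: ant0:(1,1)->N->(0,1) | ant1:(0,1)->S->(1,1) | ant2:(1,1)->N->(0,1)
  grid max=8 at (0,1)
Step 4: ant0:(0,1)->S->(1,1) | ant1:(1,1)->N->(0,1) | ant2:(0,1)->S->(1,1)
  grid max=10 at (1,1)
Step 5: ant0:(1,1)->N->(0,1) | ant1:(0,1)->S->(1,1) | ant2:(1,1)->N->(0,1)
  grid max=12 at (0,1)
Step 6: ant0:(0,1)->S->(1,1) | ant1:(1,1)->N->(0,1) | ant2:(0,1)->S->(1,1)
  grid max=14 at (1,1)

(1,1) (0,1) (1,1)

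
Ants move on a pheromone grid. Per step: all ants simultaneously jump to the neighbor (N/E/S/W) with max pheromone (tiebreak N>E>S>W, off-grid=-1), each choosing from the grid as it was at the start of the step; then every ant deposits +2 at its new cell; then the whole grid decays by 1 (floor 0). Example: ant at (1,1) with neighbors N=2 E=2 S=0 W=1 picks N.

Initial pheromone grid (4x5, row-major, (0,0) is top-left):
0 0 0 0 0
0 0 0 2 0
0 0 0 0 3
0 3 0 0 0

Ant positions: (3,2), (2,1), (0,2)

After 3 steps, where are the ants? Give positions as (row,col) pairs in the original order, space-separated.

Step 1: ant0:(3,2)->W->(3,1) | ant1:(2,1)->S->(3,1) | ant2:(0,2)->E->(0,3)
  grid max=6 at (3,1)
Step 2: ant0:(3,1)->N->(2,1) | ant1:(3,1)->N->(2,1) | ant2:(0,3)->S->(1,3)
  grid max=5 at (3,1)
Step 3: ant0:(2,1)->S->(3,1) | ant1:(2,1)->S->(3,1) | ant2:(1,3)->N->(0,3)
  grid max=8 at (3,1)

(3,1) (3,1) (0,3)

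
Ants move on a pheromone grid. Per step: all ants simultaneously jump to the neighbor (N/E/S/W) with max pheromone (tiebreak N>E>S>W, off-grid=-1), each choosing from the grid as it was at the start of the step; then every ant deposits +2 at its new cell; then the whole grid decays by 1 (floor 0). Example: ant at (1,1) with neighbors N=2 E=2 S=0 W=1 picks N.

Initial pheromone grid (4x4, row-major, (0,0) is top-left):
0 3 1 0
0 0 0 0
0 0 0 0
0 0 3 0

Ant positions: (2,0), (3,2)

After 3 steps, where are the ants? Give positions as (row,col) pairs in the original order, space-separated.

Step 1: ant0:(2,0)->N->(1,0) | ant1:(3,2)->N->(2,2)
  grid max=2 at (0,1)
Step 2: ant0:(1,0)->N->(0,0) | ant1:(2,2)->S->(3,2)
  grid max=3 at (3,2)
Step 3: ant0:(0,0)->E->(0,1) | ant1:(3,2)->N->(2,2)
  grid max=2 at (0,1)

(0,1) (2,2)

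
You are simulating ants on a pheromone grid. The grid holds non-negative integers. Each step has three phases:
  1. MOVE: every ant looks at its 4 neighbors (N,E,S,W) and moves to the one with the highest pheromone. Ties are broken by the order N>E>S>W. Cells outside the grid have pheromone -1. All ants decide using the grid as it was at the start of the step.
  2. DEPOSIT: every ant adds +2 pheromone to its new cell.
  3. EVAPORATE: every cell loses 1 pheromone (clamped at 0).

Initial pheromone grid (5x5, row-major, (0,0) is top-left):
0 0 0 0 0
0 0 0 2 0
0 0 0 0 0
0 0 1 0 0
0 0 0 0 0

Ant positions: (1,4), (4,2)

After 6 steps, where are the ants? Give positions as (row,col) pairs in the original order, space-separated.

Step 1: ant0:(1,4)->W->(1,3) | ant1:(4,2)->N->(3,2)
  grid max=3 at (1,3)
Step 2: ant0:(1,3)->N->(0,3) | ant1:(3,2)->N->(2,2)
  grid max=2 at (1,3)
Step 3: ant0:(0,3)->S->(1,3) | ant1:(2,2)->S->(3,2)
  grid max=3 at (1,3)
Step 4: ant0:(1,3)->N->(0,3) | ant1:(3,2)->N->(2,2)
  grid max=2 at (1,3)
Step 5: ant0:(0,3)->S->(1,3) | ant1:(2,2)->S->(3,2)
  grid max=3 at (1,3)
Step 6: ant0:(1,3)->N->(0,3) | ant1:(3,2)->N->(2,2)
  grid max=2 at (1,3)

(0,3) (2,2)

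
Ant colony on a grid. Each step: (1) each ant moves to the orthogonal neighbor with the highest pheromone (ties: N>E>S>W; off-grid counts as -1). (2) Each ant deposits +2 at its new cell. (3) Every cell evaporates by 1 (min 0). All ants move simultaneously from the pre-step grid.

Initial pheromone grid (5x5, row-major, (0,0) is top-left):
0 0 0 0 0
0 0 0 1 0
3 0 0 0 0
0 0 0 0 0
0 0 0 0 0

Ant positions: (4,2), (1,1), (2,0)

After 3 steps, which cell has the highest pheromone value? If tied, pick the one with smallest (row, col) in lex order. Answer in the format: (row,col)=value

Step 1: ant0:(4,2)->N->(3,2) | ant1:(1,1)->N->(0,1) | ant2:(2,0)->N->(1,0)
  grid max=2 at (2,0)
Step 2: ant0:(3,2)->N->(2,2) | ant1:(0,1)->E->(0,2) | ant2:(1,0)->S->(2,0)
  grid max=3 at (2,0)
Step 3: ant0:(2,2)->N->(1,2) | ant1:(0,2)->E->(0,3) | ant2:(2,0)->N->(1,0)
  grid max=2 at (2,0)
Final grid:
  0 0 0 1 0
  1 0 1 0 0
  2 0 0 0 0
  0 0 0 0 0
  0 0 0 0 0
Max pheromone 2 at (2,0)

Answer: (2,0)=2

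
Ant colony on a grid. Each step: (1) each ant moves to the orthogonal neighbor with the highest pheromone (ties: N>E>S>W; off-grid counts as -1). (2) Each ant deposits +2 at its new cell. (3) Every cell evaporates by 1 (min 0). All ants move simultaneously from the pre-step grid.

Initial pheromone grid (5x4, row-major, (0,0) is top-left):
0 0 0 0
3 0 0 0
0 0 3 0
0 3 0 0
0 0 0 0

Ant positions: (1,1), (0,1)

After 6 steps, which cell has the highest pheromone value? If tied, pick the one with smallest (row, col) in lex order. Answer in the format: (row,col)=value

Answer: (1,0)=3

Derivation:
Step 1: ant0:(1,1)->W->(1,0) | ant1:(0,1)->E->(0,2)
  grid max=4 at (1,0)
Step 2: ant0:(1,0)->N->(0,0) | ant1:(0,2)->E->(0,3)
  grid max=3 at (1,0)
Step 3: ant0:(0,0)->S->(1,0) | ant1:(0,3)->S->(1,3)
  grid max=4 at (1,0)
Step 4: ant0:(1,0)->N->(0,0) | ant1:(1,3)->N->(0,3)
  grid max=3 at (1,0)
Step 5: ant0:(0,0)->S->(1,0) | ant1:(0,3)->S->(1,3)
  grid max=4 at (1,0)
Step 6: ant0:(1,0)->N->(0,0) | ant1:(1,3)->N->(0,3)
  grid max=3 at (1,0)
Final grid:
  1 0 0 1
  3 0 0 0
  0 0 0 0
  0 0 0 0
  0 0 0 0
Max pheromone 3 at (1,0)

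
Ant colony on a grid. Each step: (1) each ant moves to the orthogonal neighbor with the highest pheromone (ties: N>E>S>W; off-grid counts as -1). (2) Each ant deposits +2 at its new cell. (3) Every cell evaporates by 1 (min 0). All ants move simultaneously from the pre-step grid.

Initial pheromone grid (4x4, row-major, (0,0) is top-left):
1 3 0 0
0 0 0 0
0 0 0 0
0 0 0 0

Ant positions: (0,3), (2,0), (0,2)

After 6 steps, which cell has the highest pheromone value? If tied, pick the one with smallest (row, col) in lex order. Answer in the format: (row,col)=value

Answer: (0,1)=11

Derivation:
Step 1: ant0:(0,3)->S->(1,3) | ant1:(2,0)->N->(1,0) | ant2:(0,2)->W->(0,1)
  grid max=4 at (0,1)
Step 2: ant0:(1,3)->N->(0,3) | ant1:(1,0)->N->(0,0) | ant2:(0,1)->E->(0,2)
  grid max=3 at (0,1)
Step 3: ant0:(0,3)->W->(0,2) | ant1:(0,0)->E->(0,1) | ant2:(0,2)->W->(0,1)
  grid max=6 at (0,1)
Step 4: ant0:(0,2)->W->(0,1) | ant1:(0,1)->E->(0,2) | ant2:(0,1)->E->(0,2)
  grid max=7 at (0,1)
Step 5: ant0:(0,1)->E->(0,2) | ant1:(0,2)->W->(0,1) | ant2:(0,2)->W->(0,1)
  grid max=10 at (0,1)
Step 6: ant0:(0,2)->W->(0,1) | ant1:(0,1)->E->(0,2) | ant2:(0,1)->E->(0,2)
  grid max=11 at (0,1)
Final grid:
  0 11 9 0
  0 0 0 0
  0 0 0 0
  0 0 0 0
Max pheromone 11 at (0,1)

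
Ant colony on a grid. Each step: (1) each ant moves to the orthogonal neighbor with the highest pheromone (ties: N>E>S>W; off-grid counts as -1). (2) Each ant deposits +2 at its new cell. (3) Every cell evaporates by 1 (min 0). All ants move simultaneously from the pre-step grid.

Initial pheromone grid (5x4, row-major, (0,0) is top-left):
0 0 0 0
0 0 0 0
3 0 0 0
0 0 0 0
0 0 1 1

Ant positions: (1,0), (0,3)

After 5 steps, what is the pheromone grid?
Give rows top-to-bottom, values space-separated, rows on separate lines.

After step 1: ants at (2,0),(1,3)
  0 0 0 0
  0 0 0 1
  4 0 0 0
  0 0 0 0
  0 0 0 0
After step 2: ants at (1,0),(0,3)
  0 0 0 1
  1 0 0 0
  3 0 0 0
  0 0 0 0
  0 0 0 0
After step 3: ants at (2,0),(1,3)
  0 0 0 0
  0 0 0 1
  4 0 0 0
  0 0 0 0
  0 0 0 0
After step 4: ants at (1,0),(0,3)
  0 0 0 1
  1 0 0 0
  3 0 0 0
  0 0 0 0
  0 0 0 0
After step 5: ants at (2,0),(1,3)
  0 0 0 0
  0 0 0 1
  4 0 0 0
  0 0 0 0
  0 0 0 0

0 0 0 0
0 0 0 1
4 0 0 0
0 0 0 0
0 0 0 0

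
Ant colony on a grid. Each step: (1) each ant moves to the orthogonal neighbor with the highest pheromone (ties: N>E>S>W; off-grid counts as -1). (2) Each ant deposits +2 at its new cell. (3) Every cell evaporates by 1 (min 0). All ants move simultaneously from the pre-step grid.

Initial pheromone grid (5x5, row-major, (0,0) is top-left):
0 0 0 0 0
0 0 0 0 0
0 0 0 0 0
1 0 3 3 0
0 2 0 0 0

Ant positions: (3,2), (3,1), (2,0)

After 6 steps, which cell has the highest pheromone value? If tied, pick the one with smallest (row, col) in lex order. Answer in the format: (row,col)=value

Step 1: ant0:(3,2)->E->(3,3) | ant1:(3,1)->E->(3,2) | ant2:(2,0)->S->(3,0)
  grid max=4 at (3,2)
Step 2: ant0:(3,3)->W->(3,2) | ant1:(3,2)->E->(3,3) | ant2:(3,0)->N->(2,0)
  grid max=5 at (3,2)
Step 3: ant0:(3,2)->E->(3,3) | ant1:(3,3)->W->(3,2) | ant2:(2,0)->S->(3,0)
  grid max=6 at (3,2)
Step 4: ant0:(3,3)->W->(3,2) | ant1:(3,2)->E->(3,3) | ant2:(3,0)->N->(2,0)
  grid max=7 at (3,2)
Step 5: ant0:(3,2)->E->(3,3) | ant1:(3,3)->W->(3,2) | ant2:(2,0)->S->(3,0)
  grid max=8 at (3,2)
Step 6: ant0:(3,3)->W->(3,2) | ant1:(3,2)->E->(3,3) | ant2:(3,0)->N->(2,0)
  grid max=9 at (3,2)
Final grid:
  0 0 0 0 0
  0 0 0 0 0
  1 0 0 0 0
  1 0 9 9 0
  0 0 0 0 0
Max pheromone 9 at (3,2)

Answer: (3,2)=9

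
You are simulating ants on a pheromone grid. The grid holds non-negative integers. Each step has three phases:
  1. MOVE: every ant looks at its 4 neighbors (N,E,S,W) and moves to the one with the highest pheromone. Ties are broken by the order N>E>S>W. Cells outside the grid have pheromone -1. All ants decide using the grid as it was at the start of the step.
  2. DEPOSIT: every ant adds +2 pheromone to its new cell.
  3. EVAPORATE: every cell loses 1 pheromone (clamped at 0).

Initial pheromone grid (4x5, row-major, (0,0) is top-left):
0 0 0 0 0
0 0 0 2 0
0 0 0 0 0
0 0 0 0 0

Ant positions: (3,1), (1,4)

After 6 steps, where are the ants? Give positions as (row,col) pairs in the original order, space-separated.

Step 1: ant0:(3,1)->N->(2,1) | ant1:(1,4)->W->(1,3)
  grid max=3 at (1,3)
Step 2: ant0:(2,1)->N->(1,1) | ant1:(1,3)->N->(0,3)
  grid max=2 at (1,3)
Step 3: ant0:(1,1)->N->(0,1) | ant1:(0,3)->S->(1,3)
  grid max=3 at (1,3)
Step 4: ant0:(0,1)->E->(0,2) | ant1:(1,3)->N->(0,3)
  grid max=2 at (1,3)
Step 5: ant0:(0,2)->E->(0,3) | ant1:(0,3)->S->(1,3)
  grid max=3 at (1,3)
Step 6: ant0:(0,3)->S->(1,3) | ant1:(1,3)->N->(0,3)
  grid max=4 at (1,3)

(1,3) (0,3)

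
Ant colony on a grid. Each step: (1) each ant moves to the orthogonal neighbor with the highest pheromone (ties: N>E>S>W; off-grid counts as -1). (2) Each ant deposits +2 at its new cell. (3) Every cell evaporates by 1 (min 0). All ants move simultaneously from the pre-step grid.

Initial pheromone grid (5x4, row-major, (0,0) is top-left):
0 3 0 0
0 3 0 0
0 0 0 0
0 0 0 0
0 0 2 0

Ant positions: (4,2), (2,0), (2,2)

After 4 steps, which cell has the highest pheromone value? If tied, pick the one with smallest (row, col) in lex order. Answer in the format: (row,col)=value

Answer: (1,1)=7

Derivation:
Step 1: ant0:(4,2)->N->(3,2) | ant1:(2,0)->N->(1,0) | ant2:(2,2)->N->(1,2)
  grid max=2 at (0,1)
Step 2: ant0:(3,2)->S->(4,2) | ant1:(1,0)->E->(1,1) | ant2:(1,2)->W->(1,1)
  grid max=5 at (1,1)
Step 3: ant0:(4,2)->N->(3,2) | ant1:(1,1)->N->(0,1) | ant2:(1,1)->N->(0,1)
  grid max=4 at (0,1)
Step 4: ant0:(3,2)->S->(4,2) | ant1:(0,1)->S->(1,1) | ant2:(0,1)->S->(1,1)
  grid max=7 at (1,1)
Final grid:
  0 3 0 0
  0 7 0 0
  0 0 0 0
  0 0 0 0
  0 0 2 0
Max pheromone 7 at (1,1)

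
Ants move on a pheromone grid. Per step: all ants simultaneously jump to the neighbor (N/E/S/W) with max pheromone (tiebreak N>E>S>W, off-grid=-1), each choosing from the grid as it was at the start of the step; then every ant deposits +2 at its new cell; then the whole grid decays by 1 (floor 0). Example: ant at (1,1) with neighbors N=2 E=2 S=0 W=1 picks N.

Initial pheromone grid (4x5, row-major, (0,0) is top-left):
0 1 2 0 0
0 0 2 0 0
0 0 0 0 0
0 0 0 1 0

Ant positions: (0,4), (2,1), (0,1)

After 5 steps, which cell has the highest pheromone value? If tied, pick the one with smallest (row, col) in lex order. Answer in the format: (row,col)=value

Answer: (0,2)=7

Derivation:
Step 1: ant0:(0,4)->S->(1,4) | ant1:(2,1)->N->(1,1) | ant2:(0,1)->E->(0,2)
  grid max=3 at (0,2)
Step 2: ant0:(1,4)->N->(0,4) | ant1:(1,1)->E->(1,2) | ant2:(0,2)->S->(1,2)
  grid max=4 at (1,2)
Step 3: ant0:(0,4)->S->(1,4) | ant1:(1,2)->N->(0,2) | ant2:(1,2)->N->(0,2)
  grid max=5 at (0,2)
Step 4: ant0:(1,4)->N->(0,4) | ant1:(0,2)->S->(1,2) | ant2:(0,2)->S->(1,2)
  grid max=6 at (1,2)
Step 5: ant0:(0,4)->S->(1,4) | ant1:(1,2)->N->(0,2) | ant2:(1,2)->N->(0,2)
  grid max=7 at (0,2)
Final grid:
  0 0 7 0 0
  0 0 5 0 1
  0 0 0 0 0
  0 0 0 0 0
Max pheromone 7 at (0,2)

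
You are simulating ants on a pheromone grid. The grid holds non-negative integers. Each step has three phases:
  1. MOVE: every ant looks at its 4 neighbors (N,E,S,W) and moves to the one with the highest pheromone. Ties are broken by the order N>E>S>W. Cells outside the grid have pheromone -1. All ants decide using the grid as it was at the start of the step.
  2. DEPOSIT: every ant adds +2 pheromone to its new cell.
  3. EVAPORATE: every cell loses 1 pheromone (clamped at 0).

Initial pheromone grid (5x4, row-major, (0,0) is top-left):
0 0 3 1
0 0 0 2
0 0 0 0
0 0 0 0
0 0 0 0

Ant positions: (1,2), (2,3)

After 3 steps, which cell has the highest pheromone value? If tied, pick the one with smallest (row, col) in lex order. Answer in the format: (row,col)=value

Step 1: ant0:(1,2)->N->(0,2) | ant1:(2,3)->N->(1,3)
  grid max=4 at (0,2)
Step 2: ant0:(0,2)->E->(0,3) | ant1:(1,3)->N->(0,3)
  grid max=3 at (0,2)
Step 3: ant0:(0,3)->W->(0,2) | ant1:(0,3)->W->(0,2)
  grid max=6 at (0,2)
Final grid:
  0 0 6 2
  0 0 0 1
  0 0 0 0
  0 0 0 0
  0 0 0 0
Max pheromone 6 at (0,2)

Answer: (0,2)=6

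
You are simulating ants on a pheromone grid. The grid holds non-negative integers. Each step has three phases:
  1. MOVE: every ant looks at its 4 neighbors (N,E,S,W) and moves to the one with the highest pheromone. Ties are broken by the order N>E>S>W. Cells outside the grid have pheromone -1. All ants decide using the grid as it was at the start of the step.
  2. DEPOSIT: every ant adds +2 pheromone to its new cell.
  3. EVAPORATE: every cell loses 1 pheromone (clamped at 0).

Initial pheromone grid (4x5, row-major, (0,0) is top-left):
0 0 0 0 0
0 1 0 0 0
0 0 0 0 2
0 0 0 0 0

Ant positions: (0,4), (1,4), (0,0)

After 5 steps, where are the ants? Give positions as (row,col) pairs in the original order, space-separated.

Step 1: ant0:(0,4)->S->(1,4) | ant1:(1,4)->S->(2,4) | ant2:(0,0)->E->(0,1)
  grid max=3 at (2,4)
Step 2: ant0:(1,4)->S->(2,4) | ant1:(2,4)->N->(1,4) | ant2:(0,1)->E->(0,2)
  grid max=4 at (2,4)
Step 3: ant0:(2,4)->N->(1,4) | ant1:(1,4)->S->(2,4) | ant2:(0,2)->E->(0,3)
  grid max=5 at (2,4)
Step 4: ant0:(1,4)->S->(2,4) | ant1:(2,4)->N->(1,4) | ant2:(0,3)->E->(0,4)
  grid max=6 at (2,4)
Step 5: ant0:(2,4)->N->(1,4) | ant1:(1,4)->S->(2,4) | ant2:(0,4)->S->(1,4)
  grid max=7 at (1,4)

(1,4) (2,4) (1,4)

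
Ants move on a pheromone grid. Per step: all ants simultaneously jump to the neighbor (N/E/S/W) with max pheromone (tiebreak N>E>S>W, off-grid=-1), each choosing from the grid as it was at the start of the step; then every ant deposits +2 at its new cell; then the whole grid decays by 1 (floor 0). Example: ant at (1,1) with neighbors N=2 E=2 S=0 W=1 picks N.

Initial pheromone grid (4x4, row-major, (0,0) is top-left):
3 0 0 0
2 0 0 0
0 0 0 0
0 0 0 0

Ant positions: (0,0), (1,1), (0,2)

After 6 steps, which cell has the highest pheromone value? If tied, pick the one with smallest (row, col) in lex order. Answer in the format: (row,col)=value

Answer: (0,0)=9

Derivation:
Step 1: ant0:(0,0)->S->(1,0) | ant1:(1,1)->W->(1,0) | ant2:(0,2)->E->(0,3)
  grid max=5 at (1,0)
Step 2: ant0:(1,0)->N->(0,0) | ant1:(1,0)->N->(0,0) | ant2:(0,3)->S->(1,3)
  grid max=5 at (0,0)
Step 3: ant0:(0,0)->S->(1,0) | ant1:(0,0)->S->(1,0) | ant2:(1,3)->N->(0,3)
  grid max=7 at (1,0)
Step 4: ant0:(1,0)->N->(0,0) | ant1:(1,0)->N->(0,0) | ant2:(0,3)->S->(1,3)
  grid max=7 at (0,0)
Step 5: ant0:(0,0)->S->(1,0) | ant1:(0,0)->S->(1,0) | ant2:(1,3)->N->(0,3)
  grid max=9 at (1,0)
Step 6: ant0:(1,0)->N->(0,0) | ant1:(1,0)->N->(0,0) | ant2:(0,3)->S->(1,3)
  grid max=9 at (0,0)
Final grid:
  9 0 0 0
  8 0 0 1
  0 0 0 0
  0 0 0 0
Max pheromone 9 at (0,0)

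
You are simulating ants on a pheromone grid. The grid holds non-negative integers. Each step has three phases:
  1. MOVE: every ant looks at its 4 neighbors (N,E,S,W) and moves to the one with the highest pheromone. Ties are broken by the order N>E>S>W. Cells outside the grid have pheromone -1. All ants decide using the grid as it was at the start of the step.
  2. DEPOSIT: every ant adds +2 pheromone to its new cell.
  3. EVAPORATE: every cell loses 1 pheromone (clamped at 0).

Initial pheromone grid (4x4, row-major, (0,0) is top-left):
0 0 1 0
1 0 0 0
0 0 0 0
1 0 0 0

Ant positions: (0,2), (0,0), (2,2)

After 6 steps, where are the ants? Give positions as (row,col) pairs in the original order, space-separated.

Step 1: ant0:(0,2)->E->(0,3) | ant1:(0,0)->S->(1,0) | ant2:(2,2)->N->(1,2)
  grid max=2 at (1,0)
Step 2: ant0:(0,3)->S->(1,3) | ant1:(1,0)->N->(0,0) | ant2:(1,2)->N->(0,2)
  grid max=1 at (0,0)
Step 3: ant0:(1,3)->N->(0,3) | ant1:(0,0)->S->(1,0) | ant2:(0,2)->E->(0,3)
  grid max=3 at (0,3)
Step 4: ant0:(0,3)->S->(1,3) | ant1:(1,0)->N->(0,0) | ant2:(0,3)->S->(1,3)
  grid max=3 at (1,3)
Step 5: ant0:(1,3)->N->(0,3) | ant1:(0,0)->S->(1,0) | ant2:(1,3)->N->(0,3)
  grid max=5 at (0,3)
Step 6: ant0:(0,3)->S->(1,3) | ant1:(1,0)->N->(0,0) | ant2:(0,3)->S->(1,3)
  grid max=5 at (1,3)

(1,3) (0,0) (1,3)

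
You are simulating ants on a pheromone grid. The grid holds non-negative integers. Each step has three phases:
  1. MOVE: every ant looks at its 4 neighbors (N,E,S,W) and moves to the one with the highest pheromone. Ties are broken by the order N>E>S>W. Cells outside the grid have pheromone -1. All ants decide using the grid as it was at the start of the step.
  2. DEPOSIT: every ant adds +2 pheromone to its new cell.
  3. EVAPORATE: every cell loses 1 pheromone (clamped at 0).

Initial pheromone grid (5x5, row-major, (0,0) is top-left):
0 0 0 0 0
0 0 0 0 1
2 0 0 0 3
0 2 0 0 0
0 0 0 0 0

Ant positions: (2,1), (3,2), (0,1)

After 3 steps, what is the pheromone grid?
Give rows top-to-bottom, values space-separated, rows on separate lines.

After step 1: ants at (3,1),(3,1),(0,2)
  0 0 1 0 0
  0 0 0 0 0
  1 0 0 0 2
  0 5 0 0 0
  0 0 0 0 0
After step 2: ants at (2,1),(2,1),(0,3)
  0 0 0 1 0
  0 0 0 0 0
  0 3 0 0 1
  0 4 0 0 0
  0 0 0 0 0
After step 3: ants at (3,1),(3,1),(0,4)
  0 0 0 0 1
  0 0 0 0 0
  0 2 0 0 0
  0 7 0 0 0
  0 0 0 0 0

0 0 0 0 1
0 0 0 0 0
0 2 0 0 0
0 7 0 0 0
0 0 0 0 0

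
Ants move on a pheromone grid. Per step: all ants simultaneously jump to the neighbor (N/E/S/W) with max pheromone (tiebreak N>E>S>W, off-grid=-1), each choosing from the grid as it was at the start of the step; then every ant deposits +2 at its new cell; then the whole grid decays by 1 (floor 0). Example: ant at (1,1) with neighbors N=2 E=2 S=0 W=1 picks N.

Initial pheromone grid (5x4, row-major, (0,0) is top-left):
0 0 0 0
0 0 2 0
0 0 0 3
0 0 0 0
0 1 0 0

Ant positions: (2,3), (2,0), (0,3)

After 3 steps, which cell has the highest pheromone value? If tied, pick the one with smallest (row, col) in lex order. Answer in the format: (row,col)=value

Step 1: ant0:(2,3)->N->(1,3) | ant1:(2,0)->N->(1,0) | ant2:(0,3)->S->(1,3)
  grid max=3 at (1,3)
Step 2: ant0:(1,3)->S->(2,3) | ant1:(1,0)->N->(0,0) | ant2:(1,3)->S->(2,3)
  grid max=5 at (2,3)
Step 3: ant0:(2,3)->N->(1,3) | ant1:(0,0)->E->(0,1) | ant2:(2,3)->N->(1,3)
  grid max=5 at (1,3)
Final grid:
  0 1 0 0
  0 0 0 5
  0 0 0 4
  0 0 0 0
  0 0 0 0
Max pheromone 5 at (1,3)

Answer: (1,3)=5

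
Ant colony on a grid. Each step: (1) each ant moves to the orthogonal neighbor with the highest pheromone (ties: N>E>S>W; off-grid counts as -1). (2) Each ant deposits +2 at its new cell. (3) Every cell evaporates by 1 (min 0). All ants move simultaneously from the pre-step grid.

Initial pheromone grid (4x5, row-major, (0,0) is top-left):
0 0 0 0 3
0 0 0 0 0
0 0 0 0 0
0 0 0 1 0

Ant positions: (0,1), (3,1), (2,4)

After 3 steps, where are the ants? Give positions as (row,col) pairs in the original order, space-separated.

Step 1: ant0:(0,1)->E->(0,2) | ant1:(3,1)->N->(2,1) | ant2:(2,4)->N->(1,4)
  grid max=2 at (0,4)
Step 2: ant0:(0,2)->E->(0,3) | ant1:(2,1)->N->(1,1) | ant2:(1,4)->N->(0,4)
  grid max=3 at (0,4)
Step 3: ant0:(0,3)->E->(0,4) | ant1:(1,1)->N->(0,1) | ant2:(0,4)->W->(0,3)
  grid max=4 at (0,4)

(0,4) (0,1) (0,3)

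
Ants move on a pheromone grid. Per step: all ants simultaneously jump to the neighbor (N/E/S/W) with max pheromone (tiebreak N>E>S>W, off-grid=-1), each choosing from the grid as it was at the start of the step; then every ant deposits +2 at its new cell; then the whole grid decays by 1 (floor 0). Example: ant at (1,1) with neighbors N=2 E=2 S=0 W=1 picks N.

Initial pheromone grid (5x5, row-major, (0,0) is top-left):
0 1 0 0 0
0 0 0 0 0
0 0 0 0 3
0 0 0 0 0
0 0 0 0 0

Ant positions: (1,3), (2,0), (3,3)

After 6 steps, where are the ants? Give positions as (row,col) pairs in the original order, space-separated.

Step 1: ant0:(1,3)->N->(0,3) | ant1:(2,0)->N->(1,0) | ant2:(3,3)->N->(2,3)
  grid max=2 at (2,4)
Step 2: ant0:(0,3)->E->(0,4) | ant1:(1,0)->N->(0,0) | ant2:(2,3)->E->(2,4)
  grid max=3 at (2,4)
Step 3: ant0:(0,4)->S->(1,4) | ant1:(0,0)->E->(0,1) | ant2:(2,4)->N->(1,4)
  grid max=3 at (1,4)
Step 4: ant0:(1,4)->S->(2,4) | ant1:(0,1)->E->(0,2) | ant2:(1,4)->S->(2,4)
  grid max=5 at (2,4)
Step 5: ant0:(2,4)->N->(1,4) | ant1:(0,2)->E->(0,3) | ant2:(2,4)->N->(1,4)
  grid max=5 at (1,4)
Step 6: ant0:(1,4)->S->(2,4) | ant1:(0,3)->E->(0,4) | ant2:(1,4)->S->(2,4)
  grid max=7 at (2,4)

(2,4) (0,4) (2,4)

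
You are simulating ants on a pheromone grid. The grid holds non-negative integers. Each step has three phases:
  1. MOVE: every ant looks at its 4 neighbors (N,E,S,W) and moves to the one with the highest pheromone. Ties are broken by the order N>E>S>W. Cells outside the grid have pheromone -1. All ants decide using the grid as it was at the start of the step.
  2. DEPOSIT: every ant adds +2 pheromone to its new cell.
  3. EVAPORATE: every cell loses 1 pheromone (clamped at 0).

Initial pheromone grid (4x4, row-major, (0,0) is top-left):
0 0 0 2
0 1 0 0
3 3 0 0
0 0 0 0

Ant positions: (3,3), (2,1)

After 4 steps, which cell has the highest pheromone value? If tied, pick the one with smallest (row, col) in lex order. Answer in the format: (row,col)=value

Answer: (2,0)=3

Derivation:
Step 1: ant0:(3,3)->N->(2,3) | ant1:(2,1)->W->(2,0)
  grid max=4 at (2,0)
Step 2: ant0:(2,3)->N->(1,3) | ant1:(2,0)->E->(2,1)
  grid max=3 at (2,0)
Step 3: ant0:(1,3)->N->(0,3) | ant1:(2,1)->W->(2,0)
  grid max=4 at (2,0)
Step 4: ant0:(0,3)->S->(1,3) | ant1:(2,0)->E->(2,1)
  grid max=3 at (2,0)
Final grid:
  0 0 0 0
  0 0 0 1
  3 3 0 0
  0 0 0 0
Max pheromone 3 at (2,0)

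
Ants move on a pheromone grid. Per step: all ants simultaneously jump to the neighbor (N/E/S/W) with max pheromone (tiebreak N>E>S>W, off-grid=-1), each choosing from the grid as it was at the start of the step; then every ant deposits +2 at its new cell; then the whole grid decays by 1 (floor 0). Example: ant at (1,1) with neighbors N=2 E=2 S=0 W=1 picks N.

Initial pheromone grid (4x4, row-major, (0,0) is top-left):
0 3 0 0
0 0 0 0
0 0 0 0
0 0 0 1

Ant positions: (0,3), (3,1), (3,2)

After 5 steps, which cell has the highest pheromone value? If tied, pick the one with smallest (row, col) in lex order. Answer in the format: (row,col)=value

Step 1: ant0:(0,3)->S->(1,3) | ant1:(3,1)->N->(2,1) | ant2:(3,2)->E->(3,3)
  grid max=2 at (0,1)
Step 2: ant0:(1,3)->N->(0,3) | ant1:(2,1)->N->(1,1) | ant2:(3,3)->N->(2,3)
  grid max=1 at (0,1)
Step 3: ant0:(0,3)->S->(1,3) | ant1:(1,1)->N->(0,1) | ant2:(2,3)->S->(3,3)
  grid max=2 at (0,1)
Step 4: ant0:(1,3)->N->(0,3) | ant1:(0,1)->E->(0,2) | ant2:(3,3)->N->(2,3)
  grid max=1 at (0,1)
Step 5: ant0:(0,3)->W->(0,2) | ant1:(0,2)->E->(0,3) | ant2:(2,3)->S->(3,3)
  grid max=2 at (0,2)
Final grid:
  0 0 2 2
  0 0 0 0
  0 0 0 0
  0 0 0 2
Max pheromone 2 at (0,2)

Answer: (0,2)=2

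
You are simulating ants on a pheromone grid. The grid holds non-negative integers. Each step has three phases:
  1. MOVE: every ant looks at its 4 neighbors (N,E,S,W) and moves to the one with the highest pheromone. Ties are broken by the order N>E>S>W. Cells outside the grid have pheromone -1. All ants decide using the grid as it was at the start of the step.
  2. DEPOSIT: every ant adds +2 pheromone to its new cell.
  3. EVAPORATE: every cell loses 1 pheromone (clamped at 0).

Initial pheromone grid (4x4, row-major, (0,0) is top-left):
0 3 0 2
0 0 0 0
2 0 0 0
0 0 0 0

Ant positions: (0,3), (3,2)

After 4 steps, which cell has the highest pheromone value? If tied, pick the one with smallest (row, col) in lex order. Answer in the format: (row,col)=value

Answer: (0,3)=4

Derivation:
Step 1: ant0:(0,3)->S->(1,3) | ant1:(3,2)->N->(2,2)
  grid max=2 at (0,1)
Step 2: ant0:(1,3)->N->(0,3) | ant1:(2,2)->N->(1,2)
  grid max=2 at (0,3)
Step 3: ant0:(0,3)->S->(1,3) | ant1:(1,2)->N->(0,2)
  grid max=1 at (0,2)
Step 4: ant0:(1,3)->N->(0,3) | ant1:(0,2)->E->(0,3)
  grid max=4 at (0,3)
Final grid:
  0 0 0 4
  0 0 0 0
  0 0 0 0
  0 0 0 0
Max pheromone 4 at (0,3)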